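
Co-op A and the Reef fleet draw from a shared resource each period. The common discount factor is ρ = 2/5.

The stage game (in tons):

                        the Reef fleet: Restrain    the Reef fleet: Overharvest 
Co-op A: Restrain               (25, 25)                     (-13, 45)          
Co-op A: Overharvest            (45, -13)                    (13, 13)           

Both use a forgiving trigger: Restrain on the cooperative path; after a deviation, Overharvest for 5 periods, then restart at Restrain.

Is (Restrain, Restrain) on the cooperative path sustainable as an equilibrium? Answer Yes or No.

No

Comparing payoff streams over the 6 periods until play realigns: cooperate → 25(1+ρ+…+ρ^5); deviate → 45 + 13(ρ+…+ρ^5).
Cooperation is sustained iff (25−13)(ρ+…+ρ^5) ≥ 45−25.
ρ+…+ρ^5 = 2/5·(1−(2/5)^5)/(1−2/5) = 0.6598, and (45−25)/(25−13) = 1.6667.
0.6598 < 1.6667, so cooperation is not sustainable.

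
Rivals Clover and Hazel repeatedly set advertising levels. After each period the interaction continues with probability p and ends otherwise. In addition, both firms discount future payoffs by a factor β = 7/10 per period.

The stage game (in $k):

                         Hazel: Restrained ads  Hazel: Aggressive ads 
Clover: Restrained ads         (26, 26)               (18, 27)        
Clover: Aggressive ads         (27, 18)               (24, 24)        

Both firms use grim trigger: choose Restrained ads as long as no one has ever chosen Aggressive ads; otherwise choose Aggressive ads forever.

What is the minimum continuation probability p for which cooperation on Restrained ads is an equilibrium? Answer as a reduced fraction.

10/21

With continuation probability p and discount β, the effective per-period discount factor is βp.
Grim-trigger IC: βp ≥ (27−26)/(27−24) = 1/3.
So p ≥ (1/3)/(7/10) = 10/21.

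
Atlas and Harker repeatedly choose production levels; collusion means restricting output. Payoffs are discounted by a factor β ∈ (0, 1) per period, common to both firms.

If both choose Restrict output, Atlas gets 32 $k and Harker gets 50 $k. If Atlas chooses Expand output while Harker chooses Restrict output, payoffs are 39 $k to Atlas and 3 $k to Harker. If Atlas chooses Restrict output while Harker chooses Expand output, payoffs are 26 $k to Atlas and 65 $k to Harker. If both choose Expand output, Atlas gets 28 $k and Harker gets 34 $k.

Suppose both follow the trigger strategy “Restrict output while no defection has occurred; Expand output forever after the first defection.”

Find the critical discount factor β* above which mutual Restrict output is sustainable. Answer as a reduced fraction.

7/11

For Atlas: deviation gain 39−32 = 7, per-period punishment loss 32−28 = 4. IC gives β ≥ 7/11.
For Harker: gain 15, loss 16 per period, so β ≥ 15/31.
The tighter constraint is Atlas's, so cooperation needs β ≥ 7/11.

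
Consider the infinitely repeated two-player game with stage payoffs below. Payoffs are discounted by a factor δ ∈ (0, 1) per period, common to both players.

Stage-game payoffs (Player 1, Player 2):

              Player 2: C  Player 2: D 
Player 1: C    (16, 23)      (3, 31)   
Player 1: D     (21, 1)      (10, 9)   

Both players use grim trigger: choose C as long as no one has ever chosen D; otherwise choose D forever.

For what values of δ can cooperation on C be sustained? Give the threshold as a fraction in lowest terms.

Player 1's threshold: (21−16)/(21−10) = 5/11.
Player 2's threshold: (31−23)/(31−9) = 4/11.
5/11 > 4/11, so Player 1 binds and δ* = 5/11.

5/11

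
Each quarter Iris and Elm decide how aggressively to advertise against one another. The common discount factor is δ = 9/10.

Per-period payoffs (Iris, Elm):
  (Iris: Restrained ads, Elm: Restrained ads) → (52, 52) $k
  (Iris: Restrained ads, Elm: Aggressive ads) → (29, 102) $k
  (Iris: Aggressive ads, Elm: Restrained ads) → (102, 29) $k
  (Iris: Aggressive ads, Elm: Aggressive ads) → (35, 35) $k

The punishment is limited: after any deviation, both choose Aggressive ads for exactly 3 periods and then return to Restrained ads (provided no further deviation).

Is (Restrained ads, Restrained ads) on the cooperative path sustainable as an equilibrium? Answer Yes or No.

No

IC: δ+…+δ^3 ≥ (102−52)/(52−35) = 50/17.
At δ = 9/10: partial sum = 2.4390 < 2.9412. Cooperation not sustainable.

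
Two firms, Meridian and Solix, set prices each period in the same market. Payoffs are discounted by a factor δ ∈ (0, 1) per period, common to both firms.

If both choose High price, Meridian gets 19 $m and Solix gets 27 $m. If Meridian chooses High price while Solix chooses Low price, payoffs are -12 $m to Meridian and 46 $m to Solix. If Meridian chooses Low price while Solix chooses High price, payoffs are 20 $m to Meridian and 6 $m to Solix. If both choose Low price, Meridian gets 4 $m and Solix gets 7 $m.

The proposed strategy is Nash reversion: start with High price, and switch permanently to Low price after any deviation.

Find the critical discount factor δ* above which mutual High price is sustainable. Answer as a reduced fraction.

Meridian's threshold: (20−19)/(20−4) = 1/16.
Solix's threshold: (46−27)/(46−7) = 19/39.
1/16 < 19/39, so Solix binds and δ* = 19/39.

19/39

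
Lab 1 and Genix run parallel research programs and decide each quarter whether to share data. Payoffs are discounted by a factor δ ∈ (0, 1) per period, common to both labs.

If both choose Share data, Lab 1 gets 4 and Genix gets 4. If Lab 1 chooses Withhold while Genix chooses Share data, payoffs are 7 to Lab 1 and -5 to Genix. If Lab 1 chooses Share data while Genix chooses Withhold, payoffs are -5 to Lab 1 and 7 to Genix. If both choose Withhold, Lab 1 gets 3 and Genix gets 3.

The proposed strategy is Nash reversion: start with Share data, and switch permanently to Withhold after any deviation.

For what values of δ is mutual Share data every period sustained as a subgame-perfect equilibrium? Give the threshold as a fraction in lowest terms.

3/4

Cooperation forever yields 4 each period: 4/(1−δ).
Deviating yields 7 once, then 3 forever: 7 + 3δ/(1−δ).
No profitable deviation requires 4/(1−δ) ≥ 7 + 3δ/(1−δ).
Multiplying by (1−δ): 4 ≥ 7(1−δ) + 3δ = 7 − 4δ.
So 4δ ≥ 3, i.e. δ ≥ 3/4.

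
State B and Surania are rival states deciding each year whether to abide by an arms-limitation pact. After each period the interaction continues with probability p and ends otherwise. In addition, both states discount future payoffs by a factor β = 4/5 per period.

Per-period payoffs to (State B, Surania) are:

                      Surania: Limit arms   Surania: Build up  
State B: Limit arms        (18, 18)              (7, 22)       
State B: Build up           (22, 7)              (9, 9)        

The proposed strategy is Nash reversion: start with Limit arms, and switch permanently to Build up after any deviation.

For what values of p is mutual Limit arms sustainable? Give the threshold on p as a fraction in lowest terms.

5/13

With continuation probability p and discount β, the effective per-period discount factor is βp.
Grim-trigger IC: βp ≥ (22−18)/(22−9) = 4/13.
So p ≥ (4/13)/(4/5) = 5/13.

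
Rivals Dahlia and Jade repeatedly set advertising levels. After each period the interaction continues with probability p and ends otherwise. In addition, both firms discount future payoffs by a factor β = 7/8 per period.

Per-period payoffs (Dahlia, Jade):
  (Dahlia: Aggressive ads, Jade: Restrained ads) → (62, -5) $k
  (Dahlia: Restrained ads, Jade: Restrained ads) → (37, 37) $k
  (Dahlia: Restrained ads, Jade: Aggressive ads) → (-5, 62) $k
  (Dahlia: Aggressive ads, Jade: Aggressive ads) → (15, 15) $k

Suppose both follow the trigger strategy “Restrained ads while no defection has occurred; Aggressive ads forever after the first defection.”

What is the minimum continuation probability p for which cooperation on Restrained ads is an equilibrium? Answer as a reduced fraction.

200/329

With continuation probability p and discount β, the effective per-period discount factor is βp.
Grim-trigger IC: βp ≥ (62−37)/(62−15) = 25/47.
So p ≥ (25/47)/(7/8) = 200/329.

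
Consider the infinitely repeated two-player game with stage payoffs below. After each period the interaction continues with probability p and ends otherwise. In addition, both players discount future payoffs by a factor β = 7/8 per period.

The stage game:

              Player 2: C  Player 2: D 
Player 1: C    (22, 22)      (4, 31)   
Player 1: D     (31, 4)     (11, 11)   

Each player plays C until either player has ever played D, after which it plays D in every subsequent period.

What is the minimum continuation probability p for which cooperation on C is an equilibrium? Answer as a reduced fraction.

18/35

With continuation probability p and discount β, the effective per-period discount factor is βp.
Grim-trigger IC: βp ≥ (31−22)/(31−11) = 9/20.
So p ≥ (9/20)/(7/8) = 18/35.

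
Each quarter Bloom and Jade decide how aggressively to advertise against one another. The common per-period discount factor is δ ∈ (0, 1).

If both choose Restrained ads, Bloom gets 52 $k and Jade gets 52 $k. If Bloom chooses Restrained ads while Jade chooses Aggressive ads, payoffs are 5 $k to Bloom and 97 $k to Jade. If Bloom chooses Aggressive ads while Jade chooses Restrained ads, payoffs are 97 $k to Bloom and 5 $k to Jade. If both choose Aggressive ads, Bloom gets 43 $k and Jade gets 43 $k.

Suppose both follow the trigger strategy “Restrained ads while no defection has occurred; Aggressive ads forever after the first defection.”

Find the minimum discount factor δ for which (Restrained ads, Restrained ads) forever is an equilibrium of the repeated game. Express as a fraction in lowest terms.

Under grim trigger the critical discount factor is (T−C)/(T−P) with T = 97, C = 52, P = 43.
δ* = (97−52)/(97−43) = 45/54 = 5/6.

5/6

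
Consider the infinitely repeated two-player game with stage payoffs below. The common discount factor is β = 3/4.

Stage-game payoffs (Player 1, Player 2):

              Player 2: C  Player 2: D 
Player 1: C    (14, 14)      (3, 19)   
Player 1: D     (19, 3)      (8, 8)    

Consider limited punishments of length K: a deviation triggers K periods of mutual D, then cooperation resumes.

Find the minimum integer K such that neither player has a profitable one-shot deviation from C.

No profitable deviation requires (14−8)(β+…+β^K) ≥ 19−14, i.e. β+…+β^K ≥ 5/6 ≈ 0.8333.
With β = 3/4, the partial sums are K=1: 0.7500, K=2: 1.3125.
K = 2 is the first length at which the sum reaches 0.8333.

2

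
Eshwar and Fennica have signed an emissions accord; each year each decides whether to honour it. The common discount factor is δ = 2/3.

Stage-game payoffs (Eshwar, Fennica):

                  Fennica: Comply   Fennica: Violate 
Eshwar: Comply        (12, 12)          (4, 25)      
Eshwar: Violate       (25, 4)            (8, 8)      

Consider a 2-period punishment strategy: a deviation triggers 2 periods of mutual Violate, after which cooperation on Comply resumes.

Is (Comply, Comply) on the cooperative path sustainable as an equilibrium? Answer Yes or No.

Comparing payoff streams over the 3 periods until play realigns: cooperate → 12(1+δ+…+δ^2); deviate → 25 + 8(δ+…+δ^2).
Cooperation is sustained iff (12−8)(δ+…+δ^2) ≥ 25−12.
δ+…+δ^2 = 2/3·(1−(2/3)^2)/(1−2/3) = 1.1111, and (25−12)/(12−8) = 3.2500.
1.1111 < 3.2500, so cooperation is not sustainable.

No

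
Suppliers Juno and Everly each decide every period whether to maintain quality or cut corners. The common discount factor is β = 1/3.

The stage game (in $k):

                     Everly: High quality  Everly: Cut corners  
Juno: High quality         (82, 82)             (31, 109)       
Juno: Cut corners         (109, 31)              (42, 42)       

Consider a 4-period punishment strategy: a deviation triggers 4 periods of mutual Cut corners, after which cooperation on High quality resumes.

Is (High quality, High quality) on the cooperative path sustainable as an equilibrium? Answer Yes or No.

A one-shot deviation gives 109 now, then 42 for 4 periods, then back to 82.
Gain from deviating: (109−82) today; loss: (82−42) in each of the next 4 periods.
No-deviation condition: (82−42)(β+…+β^4) ≥ 109−82, i.e. β+…+β^4 ≥ 27/40.
At β = 1/3: β+…+β^4 = 0.4938 < 0.6750.
So cooperation is not sustainable.

No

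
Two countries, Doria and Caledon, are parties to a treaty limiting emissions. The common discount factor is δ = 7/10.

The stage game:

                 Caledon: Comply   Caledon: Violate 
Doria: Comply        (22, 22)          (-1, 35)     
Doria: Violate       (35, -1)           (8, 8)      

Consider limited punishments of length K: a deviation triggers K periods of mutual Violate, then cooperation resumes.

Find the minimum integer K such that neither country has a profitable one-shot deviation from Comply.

Need Σ_{k=1}^{K} δ^k ≥ (35−22)/(22−8) = 0.9286 at δ = 7/10.
At K = 1 the sum is 0.7000 < 0.9286; at K = 2 it is 1.1900 ≥ 0.9286.
So the minimum punishment length is K = 2.

2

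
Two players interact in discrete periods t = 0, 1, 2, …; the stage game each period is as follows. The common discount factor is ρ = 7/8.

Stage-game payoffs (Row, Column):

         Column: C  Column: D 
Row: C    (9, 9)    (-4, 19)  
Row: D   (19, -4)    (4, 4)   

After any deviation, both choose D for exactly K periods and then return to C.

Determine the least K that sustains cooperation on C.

3

Need Σ_{k=1}^{K} ρ^k ≥ (19−9)/(9−4) = 2.0000 at ρ = 7/8.
At K = 2 the sum is 1.6406 < 2.0000; at K = 3 it is 2.3105 ≥ 2.0000.
So the minimum punishment length is K = 3.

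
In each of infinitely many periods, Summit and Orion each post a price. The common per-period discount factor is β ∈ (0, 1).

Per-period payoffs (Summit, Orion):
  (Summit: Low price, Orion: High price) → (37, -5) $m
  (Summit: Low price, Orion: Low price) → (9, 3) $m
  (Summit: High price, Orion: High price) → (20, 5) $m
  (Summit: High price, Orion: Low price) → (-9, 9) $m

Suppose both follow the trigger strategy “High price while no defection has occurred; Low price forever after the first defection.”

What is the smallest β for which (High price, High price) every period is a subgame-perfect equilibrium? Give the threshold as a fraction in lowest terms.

2/3

Summit: cooperation gives 20 each period; deviation gives 37 once then 9 forever.
  20/(1−β) ≥ 37 + 9β/(1−β) ⇒ β ≥ 17/28.
Orion: cooperation gives 5 each period; deviation gives 9 once then 3 forever.
  β ≥ 4/6 = 2/3.
Both must hold, so the binding constraint is Orion's: β ≥ 2/3.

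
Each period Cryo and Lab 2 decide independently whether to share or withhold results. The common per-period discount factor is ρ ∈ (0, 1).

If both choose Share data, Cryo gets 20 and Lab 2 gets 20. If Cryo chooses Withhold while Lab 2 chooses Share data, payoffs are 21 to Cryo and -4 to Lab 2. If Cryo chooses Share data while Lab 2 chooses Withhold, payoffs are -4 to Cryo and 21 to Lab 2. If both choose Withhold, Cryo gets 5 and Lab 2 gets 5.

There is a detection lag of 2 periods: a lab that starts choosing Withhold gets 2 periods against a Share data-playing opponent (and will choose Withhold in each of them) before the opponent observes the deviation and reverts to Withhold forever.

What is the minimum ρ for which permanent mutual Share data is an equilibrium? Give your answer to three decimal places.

0.250

Deviating for the 2 undetected periods gains 21−20 = 1 per period over cooperation, then loses 20−5 = 15 per period forever once punishment starts.
Gain: 1(1 + ρ + … + ρ^1); loss: 15·ρ^2/(1−ρ).
No profitable deviation ⇔ 1(1−ρ^2) ≤ 15·ρ^2, i.e. ρ^2 ≥ 1/(1+15) = 1/16.
Hence ρ ≥ (1/16)^(1/2) ≈ 0.250.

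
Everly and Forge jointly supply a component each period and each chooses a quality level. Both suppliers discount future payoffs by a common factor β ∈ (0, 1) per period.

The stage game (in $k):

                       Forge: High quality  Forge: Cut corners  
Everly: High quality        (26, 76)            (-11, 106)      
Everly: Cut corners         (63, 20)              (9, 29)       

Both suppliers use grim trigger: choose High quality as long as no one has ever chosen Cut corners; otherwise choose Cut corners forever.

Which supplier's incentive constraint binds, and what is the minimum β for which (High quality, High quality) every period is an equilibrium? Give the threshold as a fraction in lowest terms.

Everly: cooperation gives 26 each period; deviation gives 63 once then 9 forever.
  26/(1−β) ≥ 63 + 9β/(1−β) ⇒ β ≥ 37/54.
Forge: cooperation gives 76 each period; deviation gives 106 once then 29 forever.
  β ≥ 30/77.
Both must hold, so the binding constraint is Everly's: β ≥ 37/54.

Everly; β ≥ 37/54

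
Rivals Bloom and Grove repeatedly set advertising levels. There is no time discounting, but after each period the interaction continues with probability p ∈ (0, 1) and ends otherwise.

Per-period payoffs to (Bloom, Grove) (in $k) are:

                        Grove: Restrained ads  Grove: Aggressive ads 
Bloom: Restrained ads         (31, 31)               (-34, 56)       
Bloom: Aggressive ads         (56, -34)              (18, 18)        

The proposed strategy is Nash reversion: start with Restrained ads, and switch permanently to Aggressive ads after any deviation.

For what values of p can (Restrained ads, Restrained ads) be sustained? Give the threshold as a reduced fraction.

25/38

Expected cooperation value is 31 + p·31 + p²·31 + … = 31/(1−p); deviation gives 56 + p·18/(1−p).
31 ≥ 56(1−p) + 18p ⇒ 38p ≥ 25 ⇒ p ≥ 25/38.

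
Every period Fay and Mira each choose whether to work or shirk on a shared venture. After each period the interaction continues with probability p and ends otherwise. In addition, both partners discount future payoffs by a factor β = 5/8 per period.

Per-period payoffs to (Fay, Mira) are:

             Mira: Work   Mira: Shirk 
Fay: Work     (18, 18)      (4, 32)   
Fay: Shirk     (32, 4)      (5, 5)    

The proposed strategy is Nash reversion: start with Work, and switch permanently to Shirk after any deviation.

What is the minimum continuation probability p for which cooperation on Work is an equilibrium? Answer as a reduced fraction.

With continuation probability p and discount β, the effective per-period discount factor is βp.
Grim-trigger IC: βp ≥ (32−18)/(32−5) = 14/27.
So p ≥ (14/27)/(5/8) = 112/135.

112/135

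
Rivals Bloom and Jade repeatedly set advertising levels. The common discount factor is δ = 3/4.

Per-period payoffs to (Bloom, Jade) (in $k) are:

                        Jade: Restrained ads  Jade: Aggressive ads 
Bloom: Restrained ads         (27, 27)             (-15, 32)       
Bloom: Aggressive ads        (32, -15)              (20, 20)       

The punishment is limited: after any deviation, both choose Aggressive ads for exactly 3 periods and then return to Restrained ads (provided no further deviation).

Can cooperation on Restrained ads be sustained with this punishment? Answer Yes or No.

Yes

A one-shot deviation gives 32 now, then 20 for 3 periods, then back to 27.
Gain from deviating: (32−27) today; loss: (27−20) in each of the next 3 periods.
No-deviation condition: (27−20)(δ+…+δ^3) ≥ 32−27, i.e. δ+…+δ^3 ≥ 5/7.
At δ = 3/4: δ+…+δ^3 = 1.7344 ≥ 0.7143.
So cooperation is sustainable.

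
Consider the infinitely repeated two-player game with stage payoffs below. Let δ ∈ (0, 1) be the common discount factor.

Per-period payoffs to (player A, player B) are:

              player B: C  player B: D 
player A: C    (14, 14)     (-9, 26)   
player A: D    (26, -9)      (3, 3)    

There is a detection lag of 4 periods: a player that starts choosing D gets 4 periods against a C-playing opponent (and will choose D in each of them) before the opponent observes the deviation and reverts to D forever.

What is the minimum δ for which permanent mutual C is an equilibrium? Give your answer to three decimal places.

Deviating for the 4 undetected periods gains 26−14 = 12 per period over cooperation, then loses 14−3 = 11 per period forever once punishment starts.
Gain: 12(1 + δ + … + δ^3); loss: 11·δ^4/(1−δ).
No profitable deviation ⇔ 12(1−δ^4) ≤ 11·δ^4, i.e. δ^4 ≥ 12/(12+11) = 12/23.
Hence δ ≥ (12/23)^(1/4) ≈ 0.850.

0.850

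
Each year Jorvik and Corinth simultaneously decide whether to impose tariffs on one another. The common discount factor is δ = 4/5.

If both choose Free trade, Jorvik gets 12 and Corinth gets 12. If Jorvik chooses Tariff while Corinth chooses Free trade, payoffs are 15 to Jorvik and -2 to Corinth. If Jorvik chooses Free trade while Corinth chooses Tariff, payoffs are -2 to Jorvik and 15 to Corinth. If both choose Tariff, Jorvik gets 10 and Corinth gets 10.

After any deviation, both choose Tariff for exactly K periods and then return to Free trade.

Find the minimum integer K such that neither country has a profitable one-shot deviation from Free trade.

IC: δ(1−δ^K)/(1−δ) ≥ (15−12)/(12−10) = 3/2.
With δ = 4/5: need 1 − δ^K ≥ 3/2·(1−4/5)/(4/5), i.e. δ^K ≤ 0.6250.
Since (4/5)^2 = 0.6400 and (4/5)^3 = 0.5120, the smallest such K is 3.

3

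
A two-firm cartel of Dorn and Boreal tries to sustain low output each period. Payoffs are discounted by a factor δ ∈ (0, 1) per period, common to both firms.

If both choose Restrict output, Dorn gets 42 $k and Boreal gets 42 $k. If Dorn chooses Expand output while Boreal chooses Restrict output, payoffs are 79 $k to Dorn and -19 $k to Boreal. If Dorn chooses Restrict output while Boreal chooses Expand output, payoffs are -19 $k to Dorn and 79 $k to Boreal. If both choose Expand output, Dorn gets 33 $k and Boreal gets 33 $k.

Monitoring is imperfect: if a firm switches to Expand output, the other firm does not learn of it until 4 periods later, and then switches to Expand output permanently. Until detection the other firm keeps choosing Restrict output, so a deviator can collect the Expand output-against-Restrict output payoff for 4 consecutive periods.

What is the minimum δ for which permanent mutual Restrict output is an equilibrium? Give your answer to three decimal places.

The best deviation is to choose Expand output for all 4 undetected periods, earning 79 each, then 33 forever once detected.
Deviation value: 79(1−δ^4)/(1−δ) + 33δ^4/(1−δ); cooperation value: 42/(1−δ).
IC: 42 ≥ 79(1−δ^4) + 33δ^4 = 79 − 46δ^4.
So δ^4 ≥ 37/46, giving δ ≥ (37/46)^(1/4) ≈ 0.947.

0.947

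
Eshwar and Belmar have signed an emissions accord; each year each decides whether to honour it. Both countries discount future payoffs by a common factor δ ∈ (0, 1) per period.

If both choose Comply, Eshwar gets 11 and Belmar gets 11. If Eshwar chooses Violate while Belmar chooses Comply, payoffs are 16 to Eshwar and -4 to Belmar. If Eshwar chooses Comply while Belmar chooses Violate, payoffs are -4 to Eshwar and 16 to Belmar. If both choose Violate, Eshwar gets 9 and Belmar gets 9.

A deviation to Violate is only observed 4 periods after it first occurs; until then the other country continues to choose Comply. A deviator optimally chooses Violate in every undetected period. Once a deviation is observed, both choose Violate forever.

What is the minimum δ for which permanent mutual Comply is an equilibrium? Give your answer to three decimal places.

0.919

A deviator earns 16 for 4 periods, then 9 forever; cooperating earns 11 forever. Multiplying the IC by (1−δ):
11 ≥ 16(1−δ^4) + 9δ^4, so 7·δ^4 ≥ 5 and δ^4 ≥ 5/7.
δ ≥ (5/7)^(1/4) ≈ 0.919.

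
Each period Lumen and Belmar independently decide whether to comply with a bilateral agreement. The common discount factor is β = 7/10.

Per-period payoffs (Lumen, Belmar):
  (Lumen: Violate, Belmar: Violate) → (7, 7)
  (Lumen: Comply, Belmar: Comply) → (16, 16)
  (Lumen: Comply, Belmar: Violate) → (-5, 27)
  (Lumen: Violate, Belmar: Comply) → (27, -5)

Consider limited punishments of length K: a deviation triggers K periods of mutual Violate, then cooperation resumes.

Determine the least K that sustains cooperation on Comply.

No profitable deviation requires (16−7)(β+…+β^K) ≥ 27−16, i.e. β+…+β^K ≥ 11/9 ≈ 1.2222.
With β = 7/10, the partial sums are K=1: 0.7000, K=2: 1.1900, K=3: 1.5330.
K = 3 is the first length at which the sum reaches 1.2222.

3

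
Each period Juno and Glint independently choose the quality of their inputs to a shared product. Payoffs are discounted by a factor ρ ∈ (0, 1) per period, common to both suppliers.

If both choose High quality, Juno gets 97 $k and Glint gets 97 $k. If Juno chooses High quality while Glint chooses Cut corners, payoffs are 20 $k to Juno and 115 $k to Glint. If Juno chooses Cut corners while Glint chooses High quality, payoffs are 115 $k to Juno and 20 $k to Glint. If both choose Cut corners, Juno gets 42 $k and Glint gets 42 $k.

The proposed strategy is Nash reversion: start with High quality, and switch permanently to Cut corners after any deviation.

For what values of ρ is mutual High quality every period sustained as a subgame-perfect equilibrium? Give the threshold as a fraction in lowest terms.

18/73

Under grim trigger the critical discount factor is (T−C)/(T−P) with T = 115, C = 97, P = 42.
ρ* = (115−97)/(115−42) = 18/73.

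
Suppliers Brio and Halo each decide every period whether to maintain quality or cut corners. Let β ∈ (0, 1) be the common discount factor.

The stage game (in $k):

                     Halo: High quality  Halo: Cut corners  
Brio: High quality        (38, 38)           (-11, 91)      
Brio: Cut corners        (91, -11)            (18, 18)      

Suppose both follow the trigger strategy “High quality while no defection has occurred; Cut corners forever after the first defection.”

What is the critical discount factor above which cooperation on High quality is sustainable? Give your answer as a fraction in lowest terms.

Cooperation forever yields 38 each period: 38/(1−β).
Deviating yields 91 once, then 18 forever: 91 + 18β/(1−β).
No profitable deviation requires 38/(1−β) ≥ 91 + 18β/(1−β).
Multiplying by (1−β): 38 ≥ 91(1−β) + 18β = 91 − 73β.
So 73β ≥ 53, i.e. β ≥ 53/73.

53/73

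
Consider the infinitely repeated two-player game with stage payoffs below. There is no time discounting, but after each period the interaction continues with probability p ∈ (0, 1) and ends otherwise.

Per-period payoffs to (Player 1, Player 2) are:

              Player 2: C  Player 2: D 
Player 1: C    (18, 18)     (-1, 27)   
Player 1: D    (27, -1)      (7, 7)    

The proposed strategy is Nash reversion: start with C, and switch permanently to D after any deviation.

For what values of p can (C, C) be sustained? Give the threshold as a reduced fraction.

With no time discounting, the continuation probability p plays the role of the discount factor.
Grim-trigger IC: 18/(1−p) ≥ 27 + 7p/(1−p) ⇒ p ≥ (27−18)/(27−7) = 9/20.

9/20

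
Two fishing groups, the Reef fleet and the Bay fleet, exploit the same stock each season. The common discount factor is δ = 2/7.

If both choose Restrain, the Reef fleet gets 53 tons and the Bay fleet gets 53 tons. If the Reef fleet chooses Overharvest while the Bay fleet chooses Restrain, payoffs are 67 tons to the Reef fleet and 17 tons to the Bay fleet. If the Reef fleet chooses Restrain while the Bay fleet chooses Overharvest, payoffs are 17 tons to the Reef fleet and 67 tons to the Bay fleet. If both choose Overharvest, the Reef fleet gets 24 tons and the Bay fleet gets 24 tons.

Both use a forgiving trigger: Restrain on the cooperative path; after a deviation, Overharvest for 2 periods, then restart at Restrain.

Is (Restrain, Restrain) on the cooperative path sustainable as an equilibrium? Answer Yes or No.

No

Comparing payoff streams over the 3 periods until play realigns: cooperate → 53(1+δ+…+δ^2); deviate → 67 + 24(δ+…+δ^2).
Cooperation is sustained iff (53−24)(δ+…+δ^2) ≥ 67−53.
δ+…+δ^2 = 2/7·(1−(2/7)^2)/(1−2/7) = 0.3673, and (67−53)/(53−24) = 0.4828.
0.3673 < 0.4828, so cooperation is not sustainable.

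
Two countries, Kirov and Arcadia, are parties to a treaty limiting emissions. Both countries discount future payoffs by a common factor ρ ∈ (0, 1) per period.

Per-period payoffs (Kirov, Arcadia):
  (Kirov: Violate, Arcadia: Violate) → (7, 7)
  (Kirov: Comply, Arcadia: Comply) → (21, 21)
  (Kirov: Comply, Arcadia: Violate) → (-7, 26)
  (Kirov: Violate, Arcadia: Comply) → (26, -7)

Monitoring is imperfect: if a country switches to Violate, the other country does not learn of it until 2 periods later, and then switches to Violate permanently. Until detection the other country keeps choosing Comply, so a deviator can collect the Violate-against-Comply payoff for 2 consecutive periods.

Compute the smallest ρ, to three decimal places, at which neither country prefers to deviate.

Deviating for the 2 undetected periods gains 26−21 = 5 per period over cooperation, then loses 21−7 = 14 per period forever once punishment starts.
Gain: 5(1 + ρ + … + ρ^1); loss: 14·ρ^2/(1−ρ).
No profitable deviation ⇔ 5(1−ρ^2) ≤ 14·ρ^2, i.e. ρ^2 ≥ 5/(5+14) = 5/19.
Hence ρ ≥ (5/19)^(1/2) ≈ 0.513.

0.513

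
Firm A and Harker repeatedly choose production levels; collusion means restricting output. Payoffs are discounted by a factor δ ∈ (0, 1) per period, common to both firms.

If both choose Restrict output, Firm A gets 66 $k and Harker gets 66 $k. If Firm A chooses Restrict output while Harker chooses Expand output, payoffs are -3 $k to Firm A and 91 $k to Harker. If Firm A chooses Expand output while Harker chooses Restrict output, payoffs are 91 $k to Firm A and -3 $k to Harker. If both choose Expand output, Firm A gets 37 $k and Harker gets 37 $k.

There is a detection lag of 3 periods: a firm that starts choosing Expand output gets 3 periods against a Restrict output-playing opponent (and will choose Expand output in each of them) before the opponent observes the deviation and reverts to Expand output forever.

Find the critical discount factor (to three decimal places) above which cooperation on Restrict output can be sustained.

0.774

The best deviation is to choose Expand output for all 3 undetected periods, earning 91 each, then 37 forever once detected.
Deviation value: 91(1−δ^3)/(1−δ) + 37δ^3/(1−δ); cooperation value: 66/(1−δ).
IC: 66 ≥ 91(1−δ^3) + 37δ^3 = 91 − 54δ^3.
So δ^3 ≥ 25/54, giving δ ≥ (25/54)^(1/3) ≈ 0.774.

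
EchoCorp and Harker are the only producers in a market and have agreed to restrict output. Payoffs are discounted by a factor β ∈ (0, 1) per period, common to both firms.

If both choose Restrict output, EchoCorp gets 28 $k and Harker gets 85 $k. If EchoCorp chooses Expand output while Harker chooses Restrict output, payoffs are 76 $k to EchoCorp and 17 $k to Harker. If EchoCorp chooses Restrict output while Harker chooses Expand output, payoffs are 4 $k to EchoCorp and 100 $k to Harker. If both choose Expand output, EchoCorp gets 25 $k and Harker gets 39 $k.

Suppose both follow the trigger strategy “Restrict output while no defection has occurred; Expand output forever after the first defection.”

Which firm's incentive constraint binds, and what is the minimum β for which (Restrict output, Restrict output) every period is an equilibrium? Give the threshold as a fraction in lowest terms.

EchoCorp; β ≥ 16/17

EchoCorp's threshold: (76−28)/(76−25) = 16/17.
Harker's threshold: (100−85)/(100−39) = 15/61.
16/17 > 15/61, so EchoCorp binds and β* = 16/17.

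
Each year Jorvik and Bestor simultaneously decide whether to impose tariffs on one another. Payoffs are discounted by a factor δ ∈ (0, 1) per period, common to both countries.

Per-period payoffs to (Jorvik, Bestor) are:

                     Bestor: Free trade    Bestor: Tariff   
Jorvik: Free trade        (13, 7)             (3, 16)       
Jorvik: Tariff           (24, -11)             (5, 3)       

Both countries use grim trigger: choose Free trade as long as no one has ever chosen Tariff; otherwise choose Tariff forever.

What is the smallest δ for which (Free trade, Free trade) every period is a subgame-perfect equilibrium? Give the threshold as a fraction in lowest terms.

Jorvik's threshold: (24−13)/(24−5) = 11/19.
Bestor's threshold: (16−7)/(16−3) = 9/13.
11/19 < 9/13, so Bestor binds and δ* = 9/13.

9/13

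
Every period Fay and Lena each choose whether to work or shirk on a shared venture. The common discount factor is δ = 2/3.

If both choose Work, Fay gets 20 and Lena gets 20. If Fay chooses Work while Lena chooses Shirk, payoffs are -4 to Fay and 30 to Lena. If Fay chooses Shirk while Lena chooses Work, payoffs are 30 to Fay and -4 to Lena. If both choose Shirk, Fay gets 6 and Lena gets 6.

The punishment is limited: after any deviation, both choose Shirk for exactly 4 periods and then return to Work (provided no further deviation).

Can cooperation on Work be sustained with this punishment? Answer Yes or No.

Comparing payoff streams over the 5 periods until play realigns: cooperate → 20(1+δ+…+δ^4); deviate → 30 + 6(δ+…+δ^4).
Cooperation is sustained iff (20−6)(δ+…+δ^4) ≥ 30−20.
δ+…+δ^4 = 2/3·(1−(2/3)^4)/(1−2/3) = 1.6049, and (30−20)/(20−6) = 0.7143.
1.6049 ≥ 0.7143, so cooperation is sustainable.

Yes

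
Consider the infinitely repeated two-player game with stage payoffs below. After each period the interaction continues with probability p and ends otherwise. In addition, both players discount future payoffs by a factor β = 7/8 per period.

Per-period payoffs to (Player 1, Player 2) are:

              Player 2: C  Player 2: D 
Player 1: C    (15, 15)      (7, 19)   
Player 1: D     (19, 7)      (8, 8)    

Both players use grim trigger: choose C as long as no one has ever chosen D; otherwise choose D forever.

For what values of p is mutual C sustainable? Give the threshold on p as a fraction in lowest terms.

32/77

Expected continuation weight on next period's payoff is β·p = 7/8·p, which plays the role of the discount factor.
Cooperation requires 7/8·p ≥ (19−15)/(19−8) = 4/11, hence p ≥ 32/77.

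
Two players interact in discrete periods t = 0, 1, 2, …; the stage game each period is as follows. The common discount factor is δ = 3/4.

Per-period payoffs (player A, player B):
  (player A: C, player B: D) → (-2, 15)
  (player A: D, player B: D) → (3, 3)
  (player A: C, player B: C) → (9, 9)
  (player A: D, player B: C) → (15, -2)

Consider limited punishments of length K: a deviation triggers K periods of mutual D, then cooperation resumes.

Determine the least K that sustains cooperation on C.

2

IC: δ(1−δ^K)/(1−δ) ≥ (15−9)/(9−3) = 1.
With δ = 3/4: need 1 − δ^K ≥ 1·(1−3/4)/(3/4), i.e. δ^K ≤ 0.6667.
Since (3/4)^1 = 0.7500 and (3/4)^2 = 0.5625, the smallest such K is 2.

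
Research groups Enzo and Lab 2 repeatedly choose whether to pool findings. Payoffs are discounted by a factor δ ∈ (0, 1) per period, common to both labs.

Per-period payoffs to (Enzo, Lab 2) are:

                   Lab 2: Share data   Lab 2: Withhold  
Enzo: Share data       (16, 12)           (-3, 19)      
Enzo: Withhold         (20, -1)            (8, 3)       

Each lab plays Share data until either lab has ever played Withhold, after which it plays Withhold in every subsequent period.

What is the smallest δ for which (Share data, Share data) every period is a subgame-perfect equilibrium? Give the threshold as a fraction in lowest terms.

For Enzo: deviation gain 20−16 = 4, per-period punishment loss 16−8 = 8. IC gives δ ≥ 4/12 = 1/3.
For Lab 2: gain 7, loss 9 per period, so δ ≥ 7/16.
The tighter constraint is Lab 2's, so cooperation needs δ ≥ 7/16.

7/16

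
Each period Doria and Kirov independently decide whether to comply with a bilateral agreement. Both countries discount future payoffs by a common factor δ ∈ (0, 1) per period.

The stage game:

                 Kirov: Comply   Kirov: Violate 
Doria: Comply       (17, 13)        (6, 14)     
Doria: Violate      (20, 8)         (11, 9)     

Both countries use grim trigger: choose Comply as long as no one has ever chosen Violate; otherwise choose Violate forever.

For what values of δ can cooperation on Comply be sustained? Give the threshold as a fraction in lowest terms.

Doria: cooperation gives 17 each period; deviation gives 20 once then 11 forever.
  17/(1−δ) ≥ 20 + 11δ/(1−δ) ⇒ δ ≥ 3/9 = 1/3.
Kirov: cooperation gives 13 each period; deviation gives 14 once then 9 forever.
  δ ≥ 1/5.
Both must hold, so the binding constraint is Doria's: δ ≥ 1/3.

1/3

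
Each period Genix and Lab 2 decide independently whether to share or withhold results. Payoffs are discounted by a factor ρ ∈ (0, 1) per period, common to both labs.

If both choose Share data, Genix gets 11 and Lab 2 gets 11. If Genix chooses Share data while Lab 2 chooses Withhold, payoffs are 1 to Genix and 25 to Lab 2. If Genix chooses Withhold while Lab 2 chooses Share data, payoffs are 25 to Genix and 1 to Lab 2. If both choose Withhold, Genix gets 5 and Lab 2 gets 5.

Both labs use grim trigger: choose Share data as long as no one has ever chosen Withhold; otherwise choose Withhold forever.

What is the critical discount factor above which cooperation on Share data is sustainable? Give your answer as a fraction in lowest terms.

7/10

One-period gain from deviating is 25 − 11 = 14. The loss is 11 − 5 = 6 in every subsequent period, with present value 6·ρ/(1−ρ).
Deviation is unprofitable when 6·ρ/(1−ρ) ≥ 14, i.e. ρ/(1−ρ) ≥ 7/3.
Equivalently ρ ≥ 14/(14+6) = 7/10.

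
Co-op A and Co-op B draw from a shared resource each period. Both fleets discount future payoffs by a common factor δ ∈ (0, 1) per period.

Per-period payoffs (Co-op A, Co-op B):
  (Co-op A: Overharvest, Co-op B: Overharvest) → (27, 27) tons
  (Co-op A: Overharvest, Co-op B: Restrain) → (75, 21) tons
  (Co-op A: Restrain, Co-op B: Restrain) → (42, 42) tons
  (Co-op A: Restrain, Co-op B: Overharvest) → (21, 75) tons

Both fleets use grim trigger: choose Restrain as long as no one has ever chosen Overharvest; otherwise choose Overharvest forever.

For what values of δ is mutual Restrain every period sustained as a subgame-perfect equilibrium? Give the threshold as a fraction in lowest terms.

11/16

Under grim trigger the critical discount factor is (T−C)/(T−P) with T = 75, C = 42, P = 27.
δ* = (75−42)/(75−27) = 33/48 = 11/16.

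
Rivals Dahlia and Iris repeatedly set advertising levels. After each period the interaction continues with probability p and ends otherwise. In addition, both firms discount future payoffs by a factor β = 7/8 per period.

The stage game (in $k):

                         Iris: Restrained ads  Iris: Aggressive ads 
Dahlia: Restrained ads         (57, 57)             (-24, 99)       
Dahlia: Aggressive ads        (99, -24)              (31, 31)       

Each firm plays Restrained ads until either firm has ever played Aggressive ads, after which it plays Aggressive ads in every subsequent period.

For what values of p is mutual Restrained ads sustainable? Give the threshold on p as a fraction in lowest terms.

12/17

Expected continuation weight on next period's payoff is β·p = 7/8·p, which plays the role of the discount factor.
Cooperation requires 7/8·p ≥ (99−57)/(99−31) = 21/34, hence p ≥ 12/17.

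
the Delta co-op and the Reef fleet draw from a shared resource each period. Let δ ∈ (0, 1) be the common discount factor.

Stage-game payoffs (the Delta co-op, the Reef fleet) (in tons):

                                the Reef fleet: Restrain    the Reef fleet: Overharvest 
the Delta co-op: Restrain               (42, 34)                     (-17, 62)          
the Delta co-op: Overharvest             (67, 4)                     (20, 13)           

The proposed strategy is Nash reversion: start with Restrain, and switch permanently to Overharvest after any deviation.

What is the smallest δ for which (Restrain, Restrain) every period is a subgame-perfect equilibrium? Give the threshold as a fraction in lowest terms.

the Delta co-op's threshold: (67−42)/(67−20) = 25/47.
the Reef fleet's threshold: (62−34)/(62−13) = 4/7.
25/47 < 4/7, so the Reef fleet binds and δ* = 4/7.

4/7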